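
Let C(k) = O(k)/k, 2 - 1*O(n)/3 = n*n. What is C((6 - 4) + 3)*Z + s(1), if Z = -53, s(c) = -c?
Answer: 3652/5 ≈ 730.40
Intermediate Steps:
O(n) = 6 - 3*n**2 (O(n) = 6 - 3*n*n = 6 - 3*n**2)
C(k) = (6 - 3*k**2)/k
C((6 - 4) + 3)*Z + s(1) = (-3*((6 - 4) + 3) + 6/((6 - 4) + 3))*(-53) - 1*1 = (-3*(2 + 3) + 6/(2 + 3))*(-53) - 1 = (-3*5 + 6/5)*(-53) - 1 = (-15 + 6*(1/5))*(-53) - 1 = (-15 + 6/5)*(-53) - 1 = -69/5*(-53) - 1 = 3657/5 - 1 = 3652/5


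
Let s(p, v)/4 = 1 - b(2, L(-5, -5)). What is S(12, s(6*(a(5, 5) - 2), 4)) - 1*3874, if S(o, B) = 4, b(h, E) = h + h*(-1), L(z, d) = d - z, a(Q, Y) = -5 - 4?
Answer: -3870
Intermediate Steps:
a(Q, Y) = -9
b(h, E) = 0 (b(h, E) = h - h = 0)
s(p, v) = 4 (s(p, v) = 4*(1 - 1*0) = 4*(1 + 0) = 4*1 = 4)
S(12, s(6*(a(5, 5) - 2), 4)) - 1*3874 = 4 - 1*3874 = 4 - 3874 = -3870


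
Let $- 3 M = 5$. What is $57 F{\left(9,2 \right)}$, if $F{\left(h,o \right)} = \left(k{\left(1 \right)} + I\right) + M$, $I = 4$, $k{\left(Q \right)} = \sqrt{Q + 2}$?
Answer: $133 + 57 \sqrt{3} \approx 231.73$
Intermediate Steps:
$k{\left(Q \right)} = \sqrt{2 + Q}$
$M = - \frac{5}{3}$ ($M = \left(- \frac{1}{3}\right) 5 = - \frac{5}{3} \approx -1.6667$)
$F{\left(h,o \right)} = \frac{7}{3} + \sqrt{3}$ ($F{\left(h,o \right)} = \left(\sqrt{2 + 1} + 4\right) - \frac{5}{3} = \left(\sqrt{3} + 4\right) - \frac{5}{3} = \left(4 + \sqrt{3}\right) - \frac{5}{3} = \frac{7}{3} + \sqrt{3}$)
$57 F{\left(9,2 \right)} = 57 \left(\frac{7}{3} + \sqrt{3}\right) = 133 + 57 \sqrt{3}$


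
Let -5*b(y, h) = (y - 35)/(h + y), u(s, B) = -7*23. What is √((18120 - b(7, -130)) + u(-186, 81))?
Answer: √6792559995/615 ≈ 134.01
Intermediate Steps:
u(s, B) = -161
b(y, h) = -(-35 + y)/(5*(h + y)) (b(y, h) = -(y - 35)/(5*(h + y)) = -(-35 + y)/(5*(h + y)))
√((18120 - b(7, -130)) + u(-186, 81)) = √((18120 - (7 - ⅕*7)/(-130 + 7)) - 161) = √((18120 - (7 - 7/5)/(-123)) - 161) = √((18120 - (-1)*28/(123*5)) - 161) = √((18120 - 1*(-28/615)) - 161) = √((18120 + 28/615) - 161) = √(11143828/615 - 161) = √(11044813/615) = √6792559995/615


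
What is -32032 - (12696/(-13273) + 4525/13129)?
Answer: -5581828677485/174261217 ≈ -32031.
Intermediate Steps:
-32032 - (12696/(-13273) + 4525/13129) = -32032 - (12696*(-1/13273) + 4525*(1/13129)) = -32032 - (-12696/13273 + 4525/13129) = -32032 - 1*(-106625459/174261217) = -32032 + 106625459/174261217 = -5581828677485/174261217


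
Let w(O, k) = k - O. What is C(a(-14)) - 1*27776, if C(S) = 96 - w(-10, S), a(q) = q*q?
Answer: -27886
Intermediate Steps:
a(q) = q²
C(S) = 86 - S (C(S) = 96 - (S - 1*(-10)) = 96 - (S + 10) = 96 - (10 + S) = 96 + (-10 - S) = 86 - S)
C(a(-14)) - 1*27776 = (86 - 1*(-14)²) - 1*27776 = (86 - 1*196) - 27776 = (86 - 196) - 27776 = -110 - 27776 = -27886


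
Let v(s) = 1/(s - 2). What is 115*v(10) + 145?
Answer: 1275/8 ≈ 159.38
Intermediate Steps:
v(s) = 1/(-2 + s)
115*v(10) + 145 = 115/(-2 + 10) + 145 = 115/8 + 145 = 1275/8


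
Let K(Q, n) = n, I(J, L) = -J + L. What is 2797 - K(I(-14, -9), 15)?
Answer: 2782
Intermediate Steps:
I(J, L) = L - J
2797 - K(I(-14, -9), 15) = 2797 - 1*15 = 2797 - 15 = 2782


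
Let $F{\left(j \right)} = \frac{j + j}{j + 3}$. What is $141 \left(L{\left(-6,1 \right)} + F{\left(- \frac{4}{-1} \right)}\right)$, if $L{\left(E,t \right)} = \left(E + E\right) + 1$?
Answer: $- \frac{9729}{7} \approx -1389.9$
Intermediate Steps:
$F{\left(j \right)} = \frac{2 j}{3 + j}$
$L{\left(E,t \right)} = 1 + 2 E$ ($L{\left(E,t \right)} = 2 E + 1 = 1 + 2 E$)
$141 \left(L{\left(-6,1 \right)} + F{\left(- \frac{4}{-1} \right)}\right) = 141 \left(\left(1 + 2 \left(-6\right)\right) + \frac{2 \left(- \frac{4}{-1}\right)}{3 - \frac{4}{-1}}\right) = 141 \left(\left(1 - 12\right) + \frac{2 \left(\left(-4\right) \left(-1\right)\right)}{3 - -4}\right) = 141 \left(-11 + 2 \cdot 4 \frac{1}{3 + 4}\right) = 141 \left(-11 + 2 \cdot 4 \cdot \frac{1}{7}\right) = 141 \left(-11 + \frac{8}{7}\right) = 141 \left(- \frac{69}{7}\right) = - \frac{9729}{7}$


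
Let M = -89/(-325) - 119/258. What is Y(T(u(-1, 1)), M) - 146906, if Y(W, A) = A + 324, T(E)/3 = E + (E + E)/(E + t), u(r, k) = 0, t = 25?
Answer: -12290916413/83850 ≈ -1.4658e+5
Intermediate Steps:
T(E) = 3*E + 6*E/(25 + E) (T(E) = 3*(E + (E + E)/(E + 25)) = 3*(E + (2*E)/(25 + E)) = 3*(E + 2*E/(25 + E)) = 3*E + 6*E/(25 + E))
M = -15713/83850 (M = -89*(-1/325) - 119*1/258 = 89/325 - 119/258 = -15713/83850 ≈ -0.18739)
Y(W, A) = 324 + A
Y(T(u(-1, 1)), M) - 146906 = (324 - 15713/83850) - 146906 = 27151687/83850 - 146906 = -12290916413/83850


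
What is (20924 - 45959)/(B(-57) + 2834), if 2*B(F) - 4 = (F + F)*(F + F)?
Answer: -25035/9334 ≈ -2.6821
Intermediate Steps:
B(F) = 2 + 2*F² (B(F) = 2 + ((F + F)*(F + F))/2 = 2 + ((2*F)*(2*F))/2 = 2 + (4*F²)/2 = 2 + 2*F²)
(20924 - 45959)/(B(-57) + 2834) = (20924 - 45959)/((2 + 2*(-57)²) + 2834) = -25035/((2 + 2*3249) + 2834) = -25035/((2 + 6498) + 2834) = -25035/(6500 + 2834) = -25035/9334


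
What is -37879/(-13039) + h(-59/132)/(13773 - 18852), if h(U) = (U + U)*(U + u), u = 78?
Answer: 1683954720329/576952905672 ≈ 2.9187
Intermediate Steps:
h(U) = 2*U*(78 + U) (h(U) = (U + U)*(U + 78) = (2*U)*(78 + U) = 2*U*(78 + U))
-37879/(-13039) + h(-59/132)/(13773 - 18852) = -37879/(-13039) + (2*(-59/132)*(78 - 59/132))/(13773 - 18852) = -37879*(-1/13039) + (2*(-59*1/132)*(78 - 59*1/132))/(-5079) = 37879/13039 + (2*(-59/132)*(78 - 59/132))*(-1/5079) = 37879/13039 + (2*(-59/132)*(10237/132))*(-1/5079) = 37879/13039 - 603983/8712*(-1/5079) = 37879/13039 + 603983/44248248 = 1683954720329/576952905672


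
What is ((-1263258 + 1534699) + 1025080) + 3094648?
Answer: 4391169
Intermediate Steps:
((-1263258 + 1534699) + 1025080) + 3094648 = (271441 + 1025080) + 3094648 = 1296521 + 3094648 = 4391169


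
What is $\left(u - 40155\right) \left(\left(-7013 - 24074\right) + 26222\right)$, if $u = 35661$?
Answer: $21863310$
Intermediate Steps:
$\left(u - 40155\right) \left(\left(-7013 - 24074\right) + 26222\right) = \left(35661 - 40155\right) \left(\left(-7013 - 24074\right) + 26222\right) = - 4494 \left(\left(-7013 - 24074\right) + 26222\right) = - 4494 \left(-31087 + 26222\right) = \left(-4494\right) \left(-4865\right) = 21863310$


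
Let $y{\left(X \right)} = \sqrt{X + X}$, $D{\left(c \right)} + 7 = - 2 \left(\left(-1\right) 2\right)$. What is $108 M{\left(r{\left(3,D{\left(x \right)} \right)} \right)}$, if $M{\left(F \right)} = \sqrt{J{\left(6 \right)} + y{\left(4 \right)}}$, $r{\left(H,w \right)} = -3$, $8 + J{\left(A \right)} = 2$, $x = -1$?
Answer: $108 \sqrt{-6 + 2 \sqrt{2}} \approx 192.34 i$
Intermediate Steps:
$D{\left(c \right)} = -3$ ($D{\left(c \right)} = -7 - 2 \left(\left(-1\right) 2\right) = -7 - -4 = -7 + 4 = -3$)
$J{\left(A \right)} = -6$ ($J{\left(A \right)} = -8 + 2 = -6$)
$y{\left(X \right)} = \sqrt{2} \sqrt{X}$ ($y{\left(X \right)} = \sqrt{2 X} = \sqrt{2} \sqrt{X}$)
$M{\left(F \right)} = \sqrt{-6 + 2 \sqrt{2}}$ ($M{\left(F \right)} = \sqrt{-6 + \sqrt{2} \sqrt{4}} = \sqrt{-6 + \sqrt{2} \cdot 2} = \sqrt{-6 + 2 \sqrt{2}}$)
$108 M{\left(r{\left(3,D{\left(x \right)} \right)} \right)} = 108 \sqrt{-6 + 2 \sqrt{2}}$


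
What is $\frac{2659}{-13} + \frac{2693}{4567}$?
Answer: $- \frac{12108644}{59371} \approx -203.95$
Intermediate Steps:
$\frac{2659}{-13} + \frac{2693}{4567} = 2659 \left(- \frac{1}{13}\right) + 2693 \cdot \frac{1}{4567} = - \frac{2659}{13} + \frac{2693}{4567} = - \frac{12108644}{59371}$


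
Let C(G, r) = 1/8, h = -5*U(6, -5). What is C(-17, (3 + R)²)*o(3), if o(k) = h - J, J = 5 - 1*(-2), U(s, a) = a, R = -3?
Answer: 9/4 ≈ 2.2500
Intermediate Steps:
J = 7 (J = 5 + 2 = 7)
h = 25 (h = -5*(-5) = 25)
C(G, r) = ⅛
o(k) = 18 (o(k) = 25 - 1*7 = 25 - 7 = 18)
C(-17, (3 + R)²)*o(3) = (⅛)*18 = 9/4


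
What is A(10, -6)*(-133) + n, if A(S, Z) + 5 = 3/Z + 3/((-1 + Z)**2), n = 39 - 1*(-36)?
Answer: 11177/14 ≈ 798.36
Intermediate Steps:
n = 75 (n = 39 + 36 = 75)
A(S, Z) = -5 + 3/Z + 3/(-1 + Z)**2 (A(S, Z) = -5 + (3/Z + 3/((-1 + Z)**2)) = -5 + (3/Z + 3/(-1 + Z)**2) = -5 + 3/Z + 3/(-1 + Z)**2)
A(10, -6)*(-133) + n = (-5 + 3/(-6) + 3/(-1 - 6)**2)*(-133) + 75 = (-5 + 3*(-1/6) + 3/(-7)**2)*(-133) + 75 = (-5 - 1/2 + 3*(1/49))*(-133) + 75 = (-5 - 1/2 + 3/49)*(-133) + 75 = -533/98*(-133) + 75 = 10127/14 + 75 = 11177/14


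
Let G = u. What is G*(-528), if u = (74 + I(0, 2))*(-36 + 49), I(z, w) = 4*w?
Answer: -562848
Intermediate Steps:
u = 1066 (u = (74 + 4*2)*(-36 + 49) = (74 + 8)*13 = 82*13 = 1066)
G = 1066
G*(-528) = 1066*(-528) = -562848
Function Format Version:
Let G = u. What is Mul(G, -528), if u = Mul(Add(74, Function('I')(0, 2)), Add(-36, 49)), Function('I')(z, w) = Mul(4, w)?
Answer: -562848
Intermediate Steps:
u = 1066 (u = Mul(Add(74, Mul(4, 2)), Add(-36, 49)) = Mul(Add(74, 8), 13) = Mul(82, 13) = 1066)
G = 1066
Mul(G, -528) = Mul(1066, -528) = -562848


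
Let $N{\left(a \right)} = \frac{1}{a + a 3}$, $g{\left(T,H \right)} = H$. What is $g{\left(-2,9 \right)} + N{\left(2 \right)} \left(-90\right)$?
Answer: $- \frac{9}{4} \approx -2.25$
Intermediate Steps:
$N{\left(a \right)} = \frac{1}{4 a}$ ($N{\left(a \right)} = \frac{1}{a + 3 a} = \frac{1}{4 a}$)
$g{\left(-2,9 \right)} + N{\left(2 \right)} \left(-90\right) = 9 + \frac{1}{4 \cdot 2} \left(-90\right) = 9 + \frac{1}{4} \cdot \frac{1}{2} \left(-90\right) = 9 + \frac{1}{8} \left(-90\right) = 9 - \frac{45}{4} = - \frac{9}{4}$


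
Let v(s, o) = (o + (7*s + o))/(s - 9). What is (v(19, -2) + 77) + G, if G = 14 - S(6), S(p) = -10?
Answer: 1139/10 ≈ 113.90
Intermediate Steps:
G = 24 (G = 14 - 1*(-10) = 14 + 10 = 24)
v(s, o) = (2*o + 7*s)/(-9 + s) (v(s, o) = (o + (o + 7*s))/(-9 + s) = (2*o + 7*s)/(-9 + s))
(v(19, -2) + 77) + G = ((2*(-2) + 7*19)/(-9 + 19) + 77) + 24 = ((-4 + 133)/10 + 77) + 24 = ((⅒)*129 + 77) + 24 = (129/10 + 77) + 24 = 899/10 + 24 = 1139/10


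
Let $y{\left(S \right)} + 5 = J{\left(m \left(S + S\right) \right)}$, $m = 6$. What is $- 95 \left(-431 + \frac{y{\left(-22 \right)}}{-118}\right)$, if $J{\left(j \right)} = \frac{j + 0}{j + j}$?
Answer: $\frac{9662165}{236} \approx 40941.0$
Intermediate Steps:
$J{\left(j \right)} = \frac{1}{2}$ ($J{\left(j \right)} = \frac{j}{2 j} = j \frac{1}{2 j} = \frac{1}{2}$)
$y{\left(S \right)} = - \frac{9}{2}$ ($y{\left(S \right)} = -5 + \frac{1}{2} = - \frac{9}{2}$)
$- 95 \left(-431 + \frac{y{\left(-22 \right)}}{-118}\right) = - 95 \left(-431 - \frac{9}{2 \left(-118\right)}\right) = - 95 \left(-431 - - \frac{9}{236}\right) = - 95 \left(-431 + \frac{9}{236}\right) = \left(-95\right) \left(- \frac{101707}{236}\right) = \frac{9662165}{236}$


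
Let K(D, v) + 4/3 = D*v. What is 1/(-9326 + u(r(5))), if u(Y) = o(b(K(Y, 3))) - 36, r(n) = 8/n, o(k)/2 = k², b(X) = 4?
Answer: -1/9330 ≈ -0.00010718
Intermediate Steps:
K(D, v) = -4/3 + D*v
o(k) = 2*k²
u(Y) = -4 (u(Y) = 2*4² - 36 = 2*16 - 36 = 32 - 36 = -4)
1/(-9326 + u(r(5))) = 1/(-9326 - 4) = 1/(-9330) = -1/9330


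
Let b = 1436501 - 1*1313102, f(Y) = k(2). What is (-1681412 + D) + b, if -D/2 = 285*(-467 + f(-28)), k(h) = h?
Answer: -1292963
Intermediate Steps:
f(Y) = 2
b = 123399 (b = 1436501 - 1313102 = 123399)
D = 265050 (D = -570*(-467 + 2) = -570*(-465) = -2*(-132525) = 265050)
(-1681412 + D) + b = (-1681412 + 265050) + 123399 = -1416362 + 123399 = -1292963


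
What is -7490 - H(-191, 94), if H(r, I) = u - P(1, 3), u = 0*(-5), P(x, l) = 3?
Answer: -7487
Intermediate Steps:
u = 0
H(r, I) = -3 (H(r, I) = 0 - 1*3 = 0 - 3 = -3)
-7490 - H(-191, 94) = -7490 - 1*(-3) = -7490 + 3 = -7487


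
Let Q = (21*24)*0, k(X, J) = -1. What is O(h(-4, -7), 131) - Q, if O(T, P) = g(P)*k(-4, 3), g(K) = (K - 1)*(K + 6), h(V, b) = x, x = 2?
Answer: -17810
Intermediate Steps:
h(V, b) = 2
g(K) = (-1 + K)*(6 + K)
Q = 0 (Q = 504*0 = 0)
O(T, P) = 6 - P**2 - 5*P (O(T, P) = (-6 + P**2 + 5*P)*(-1) = 6 - P**2 - 5*P)
O(h(-4, -7), 131) - Q = (6 - 1*131**2 - 5*131) - 1*0 = (6 - 1*17161 - 655) + 0 = (6 - 17161 - 655) + 0 = -17810 + 0 = -17810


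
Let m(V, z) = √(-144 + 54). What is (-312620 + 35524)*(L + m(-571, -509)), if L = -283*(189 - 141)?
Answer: 3764072064 - 831288*I*√10 ≈ 3.7641e+9 - 2.6288e+6*I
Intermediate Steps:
L = -13584 (L = -283*48 = -13584)
m(V, z) = 3*I*√10 (m(V, z) = √(-90) = 3*I*√10)
(-312620 + 35524)*(L + m(-571, -509)) = (-312620 + 35524)*(-13584 + 3*I*√10) = -277096*(-13584 + 3*I*√10) = 3764072064 - 831288*I*√10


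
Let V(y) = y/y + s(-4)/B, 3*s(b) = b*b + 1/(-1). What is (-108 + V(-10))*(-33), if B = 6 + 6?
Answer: 14069/4 ≈ 3517.3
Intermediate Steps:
s(b) = -⅓ + b²/3 (s(b) = (b*b + 1/(-1))/3 = (b² - 1)/3 = (-1 + b²)/3 = -⅓ + b²/3)
B = 12
V(y) = 17/12 (V(y) = y/y + (-⅓ + (⅓)*(-4)²)/12 = 1 + (-⅓ + (⅓)*16)*(1/12) = 1 + (-⅓ + 16/3)*(1/12) = 1 + 5*(1/12) = 1 + 5/12 = 17/12)
(-108 + V(-10))*(-33) = (-108 + 17/12)*(-33) = -1279/12*(-33) = 14069/4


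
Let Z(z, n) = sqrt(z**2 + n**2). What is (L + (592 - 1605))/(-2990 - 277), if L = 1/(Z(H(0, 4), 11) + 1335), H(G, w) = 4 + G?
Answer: 1805253809/5822081496 + sqrt(137)/5822081496 ≈ 0.31007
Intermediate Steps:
Z(z, n) = sqrt(n**2 + z**2)
L = 1/(1335 + sqrt(137)) (L = 1/(sqrt(11**2 + (4 + 0)**2) + 1335) = 1/(sqrt(121 + 4**2) + 1335) = 1/(sqrt(121 + 16) + 1335) = 1/(sqrt(137) + 1335) = 1/(1335 + sqrt(137)) ≈ 0.00074255)
(L + (592 - 1605))/(-2990 - 277) = ((1335/1782088 - sqrt(137)/1782088) + (592 - 1605))/(-2990 - 277) = ((1335/1782088 - sqrt(137)/1782088) - 1013)/(-3267) = (-1805253809/1782088 - sqrt(137)/1782088)*(-1/3267) = 1805253809/5822081496 + sqrt(137)/5822081496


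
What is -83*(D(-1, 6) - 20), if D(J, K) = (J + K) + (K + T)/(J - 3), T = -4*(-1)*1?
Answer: 2905/2 ≈ 1452.5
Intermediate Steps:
T = 4 (T = 4*1 = 4)
D(J, K) = J + K + (4 + K)/(-3 + J) (D(J, K) = (J + K) + (K + 4)/(J - 3) = (J + K) + (4 + K)/(-3 + J) = J + K + (4 + K)/(-3 + J))
-83*(D(-1, 6) - 20) = -83*((4 + (-1)² - 3*(-1) - 2*6 - 1*6)/(-3 - 1) - 20) = -83*((4 + 1 + 3 - 12 - 6)/(-4) - 20) = -83*(-¼*(-10) - 20) = -83*(5/2 - 20) = -83*(-35/2) = 2905/2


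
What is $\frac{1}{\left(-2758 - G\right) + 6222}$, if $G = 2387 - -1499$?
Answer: $- \frac{1}{422} \approx -0.0023697$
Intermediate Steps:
$G = 3886$ ($G = 2387 + 1499 = 3886$)
$\frac{1}{\left(-2758 - G\right) + 6222} = \frac{1}{\left(-2758 - 3886\right) + 6222} = \frac{1}{-6644 + 6222} = \frac{1}{-422} = - \frac{1}{422}$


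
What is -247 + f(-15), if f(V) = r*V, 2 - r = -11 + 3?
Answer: -397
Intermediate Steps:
r = 10 (r = 2 - (-11 + 3) = 2 - 1*(-8) = 2 + 8 = 10)
f(V) = 10*V
-247 + f(-15) = -247 + 10*(-15) = -247 - 150 = -397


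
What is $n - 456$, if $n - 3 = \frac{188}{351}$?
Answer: $- \frac{158815}{351} \approx -452.46$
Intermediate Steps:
$n = \frac{1241}{351}$ ($n = 3 + \frac{188}{351} = \frac{1241}{351} \approx 3.5356$)
$n - 456 = \frac{1241}{351} - 456 = - \frac{158815}{351}$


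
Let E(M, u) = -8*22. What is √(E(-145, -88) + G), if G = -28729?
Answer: I*√28905 ≈ 170.01*I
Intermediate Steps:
E(M, u) = -176
√(E(-145, -88) + G) = √(-176 - 28729) = √(-28905) = I*√28905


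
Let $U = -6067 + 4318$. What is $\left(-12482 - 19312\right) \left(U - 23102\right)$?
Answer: $790112694$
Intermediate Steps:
$U = -1749$
$\left(-12482 - 19312\right) \left(U - 23102\right) = \left(-12482 - 19312\right) \left(-1749 - 23102\right) = \left(-31794\right) \left(-24851\right) = 790112694$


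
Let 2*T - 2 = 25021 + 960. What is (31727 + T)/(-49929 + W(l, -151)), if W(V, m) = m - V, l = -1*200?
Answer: -89437/99760 ≈ -0.89652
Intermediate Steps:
l = -200
T = 25983/2 (T = 1 + (25021 + 960)/2 = 1 + (1/2)*25981 = 1 + 25981/2 = 25983/2 ≈ 12992.)
(31727 + T)/(-49929 + W(l, -151)) = (31727 + 25983/2)/(-49929 + (-151 - 1*(-200))) = 89437/(2*(-49929 + (-151 + 200))) = 89437/(2*(-49929 + 49)) = (89437/2)/(-49880) = (89437/2)*(-1/49880) = -89437/99760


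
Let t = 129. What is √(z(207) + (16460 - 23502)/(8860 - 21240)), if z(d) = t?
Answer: √4964571890/6190 ≈ 11.383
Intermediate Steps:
z(d) = 129
√(z(207) + (16460 - 23502)/(8860 - 21240)) = √(129 + (16460 - 23502)/(8860 - 21240)) = √(129 - 7042/(-12380)) = √(129 - 7042*(-1/12380)) = √(129 + 3521/6190) = √(802031/6190) = √4964571890/6190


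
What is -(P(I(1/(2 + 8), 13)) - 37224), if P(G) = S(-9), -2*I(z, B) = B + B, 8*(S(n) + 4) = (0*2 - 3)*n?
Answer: 297797/8 ≈ 37225.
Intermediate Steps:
S(n) = -4 - 3*n/8 (S(n) = -4 + ((0*2 - 3)*n)/8 = -4 + ((0 - 3)*n)/8 = -4 + (-3*n)/8 = -4 - 3*n/8)
I(z, B) = -B (I(z, B) = -(B + B)/2 = -B)
P(G) = -5/8 (P(G) = -4 - 3/8*(-9) = -4 + 27/8 = -5/8)
-(P(I(1/(2 + 8), 13)) - 37224) = -(-5/8 - 37224) = -1*(-297797/8) = 297797/8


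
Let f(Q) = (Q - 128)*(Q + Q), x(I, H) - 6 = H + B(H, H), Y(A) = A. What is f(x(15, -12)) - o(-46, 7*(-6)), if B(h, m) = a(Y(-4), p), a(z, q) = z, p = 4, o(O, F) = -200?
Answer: 2960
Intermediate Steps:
B(h, m) = -4
x(I, H) = 2 + H (x(I, H) = 6 + (H - 4) = 6 + (-4 + H) = 2 + H)
f(Q) = 2*Q*(-128 + Q) (f(Q) = (-128 + Q)*(2*Q) = 2*Q*(-128 + Q))
f(x(15, -12)) - o(-46, 7*(-6)) = 2*(2 - 12)*(-128 + (2 - 12)) - 1*(-200) = 2*(-10)*(-128 - 10) + 200 = 2*(-10)*(-138) + 200 = 2760 + 200 = 2960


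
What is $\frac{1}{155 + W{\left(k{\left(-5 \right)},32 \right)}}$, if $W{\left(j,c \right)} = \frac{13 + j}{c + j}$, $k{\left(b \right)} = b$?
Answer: $\frac{27}{4193} \approx 0.0064393$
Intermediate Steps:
$W{\left(j,c \right)} = \frac{13 + j}{c + j}$
$\frac{1}{155 + W{\left(k{\left(-5 \right)},32 \right)}} = \frac{1}{155 + \frac{13 - 5}{32 - 5}} = \frac{1}{155 + \frac{1}{27} \cdot 8} = \frac{1}{155 + \frac{8}{27}} = \frac{1}{\frac{4193}{27}} = \frac{27}{4193}$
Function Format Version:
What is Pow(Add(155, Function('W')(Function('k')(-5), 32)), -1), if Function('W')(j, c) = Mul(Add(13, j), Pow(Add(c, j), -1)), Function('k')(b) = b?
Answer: Rational(27, 4193) ≈ 0.0064393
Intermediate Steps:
Function('W')(j, c) = Mul(Pow(Add(c, j), -1), Add(13, j))
Pow(Add(155, Function('W')(Function('k')(-5), 32)), -1) = Pow(Add(155, Mul(Pow(Add(32, -5), -1), Add(13, -5))), -1) = Pow(Add(155, Mul(Pow(27, -1), 8)), -1) = Pow(Add(155, Mul(Rational(1, 27), 8)), -1) = Pow(Add(155, Rational(8, 27)), -1) = Pow(Rational(4193, 27), -1) = Rational(27, 4193)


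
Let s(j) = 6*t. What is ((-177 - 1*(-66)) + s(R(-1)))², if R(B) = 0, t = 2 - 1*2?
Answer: 12321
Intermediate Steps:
t = 0 (t = 2 - 2 = 0)
s(j) = 0 (s(j) = 6*0 = 0)
((-177 - 1*(-66)) + s(R(-1)))² = ((-177 - 1*(-66)) + 0)² = ((-177 + 66) + 0)² = (-111 + 0)² = (-111)² = 12321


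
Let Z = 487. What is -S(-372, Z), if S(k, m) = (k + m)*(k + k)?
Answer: 85560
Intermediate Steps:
S(k, m) = 2*k*(k + m) (S(k, m) = (k + m)*(2*k) = 2*k*(k + m))
-S(-372, Z) = -2*(-372)*(-372 + 487) = -2*(-372)*115 = -1*(-85560) = 85560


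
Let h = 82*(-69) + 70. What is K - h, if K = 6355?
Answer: 11943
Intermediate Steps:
h = -5588 (h = -5658 + 70 = -5588)
K - h = 6355 - 1*(-5588) = 6355 + 5588 = 11943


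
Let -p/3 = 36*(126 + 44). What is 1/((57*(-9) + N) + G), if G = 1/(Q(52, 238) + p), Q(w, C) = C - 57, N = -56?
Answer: -18179/10343852 ≈ -0.0017575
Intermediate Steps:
Q(w, C) = -57 + C
p = -18360 (p = -108*(126 + 44) = -108*170 = -3*6120 = -18360)
G = -1/18179 (G = 1/((-57 + 238) - 18360) = 1/(181 - 18360) = 1/(-18179) = -1/18179 ≈ -5.5009e-5)
1/((57*(-9) + N) + G) = 1/((57*(-9) - 56) - 1/18179) = 1/((-513 - 56) - 1/18179) = 1/(-569 - 1/18179) = 1/(-10343852/18179) = -18179/10343852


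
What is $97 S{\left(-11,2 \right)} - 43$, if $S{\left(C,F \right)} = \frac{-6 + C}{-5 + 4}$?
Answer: $1606$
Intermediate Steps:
$S{\left(C,F \right)} = 6 - C$ ($S{\left(C,F \right)} = \frac{-6 + C}{-1} = \left(-6 + C\right) \left(-1\right) = 6 - C$)
$97 S{\left(-11,2 \right)} - 43 = 97 \left(6 - -11\right) - 43 = 97 \left(6 + 11\right) - 43 = 97 \cdot 17 - 43 = 1649 - 43 = 1606$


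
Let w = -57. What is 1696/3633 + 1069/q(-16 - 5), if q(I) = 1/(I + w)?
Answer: -302925110/3633 ≈ -83382.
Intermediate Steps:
q(I) = 1/(-57 + I) (q(I) = 1/(I - 57) = 1/(-57 + I))
1696/3633 + 1069/q(-16 - 5) = 1696/3633 + 1069/(1/(-57 + (-16 - 5))) = 1696*(1/3633) + 1069/(1/(-57 - 21)) = 1696/3633 + 1069/(1/(-78)) = 1696/3633 + 1069/(-1/78) = 1696/3633 + 1069*(-78) = 1696/3633 - 83382 = -302925110/3633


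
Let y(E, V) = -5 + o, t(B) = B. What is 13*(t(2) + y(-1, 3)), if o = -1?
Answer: -52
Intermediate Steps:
y(E, V) = -6 (y(E, V) = -5 - 1 = -6)
13*(t(2) + y(-1, 3)) = 13*(2 - 6) = 13*(-4) = -52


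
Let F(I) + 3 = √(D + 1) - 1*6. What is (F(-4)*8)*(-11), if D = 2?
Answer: 792 - 88*√3 ≈ 639.58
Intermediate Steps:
F(I) = -9 + √3 (F(I) = -3 + (√(2 + 1) - 1*6) = -3 + (√3 - 6) = -3 + (-6 + √3) = -9 + √3)
(F(-4)*8)*(-11) = ((-9 + √3)*8)*(-11) = (-72 + 8*√3)*(-11) = 792 - 88*√3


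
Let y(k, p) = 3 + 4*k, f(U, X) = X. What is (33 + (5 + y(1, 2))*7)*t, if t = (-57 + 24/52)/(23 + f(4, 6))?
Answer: -6615/29 ≈ -228.10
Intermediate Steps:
t = -735/377 (t = (-57 + 24/52)/(23 + 6) = (-57 + 24*(1/52))/29 = (-57 + 6/13)*(1/29) = -735/13*1/29 = -735/377 ≈ -1.9496)
(33 + (5 + y(1, 2))*7)*t = (33 + (5 + (3 + 4*1))*7)*(-735/377) = (33 + (5 + (3 + 4))*7)*(-735/377) = (33 + (5 + 7)*7)*(-735/377) = (33 + 12*7)*(-735/377) = (33 + 84)*(-735/377) = 117*(-735/377) = -6615/29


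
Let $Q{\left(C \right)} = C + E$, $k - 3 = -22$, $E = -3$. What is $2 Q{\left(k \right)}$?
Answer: $-44$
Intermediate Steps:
$k = -19$ ($k = 3 - 22 = -19$)
$Q{\left(C \right)} = -3 + C$ ($Q{\left(C \right)} = C - 3 = -3 + C$)
$2 Q{\left(k \right)} = 2 \left(-3 - 19\right) = 2 \left(-22\right) = -44$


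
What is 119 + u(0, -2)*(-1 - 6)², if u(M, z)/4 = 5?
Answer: 1099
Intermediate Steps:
u(M, z) = 20 (u(M, z) = 4*5 = 20)
119 + u(0, -2)*(-1 - 6)² = 119 + 20*(-1 - 6)² = 119 + 20*(-7)² = 119 + 20*49 = 119 + 980 = 1099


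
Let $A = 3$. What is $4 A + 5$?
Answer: $17$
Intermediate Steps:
$4 A + 5 = 4 \cdot 3 + 5 = 12 + 5 = 17$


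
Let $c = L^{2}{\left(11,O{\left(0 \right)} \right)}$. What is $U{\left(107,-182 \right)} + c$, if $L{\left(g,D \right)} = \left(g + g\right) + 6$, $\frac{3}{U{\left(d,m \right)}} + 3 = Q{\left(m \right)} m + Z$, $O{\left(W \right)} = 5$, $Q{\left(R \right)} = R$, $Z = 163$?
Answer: $\frac{26094659}{33284} \approx 784.0$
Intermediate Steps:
$U{\left(d,m \right)} = \frac{3}{160 + m^{2}}$ ($U{\left(d,m \right)} = \frac{3}{-3 + \left(m m + 163\right)} = \frac{3}{-3 + \left(m^{2} + 163\right)} = \frac{3}{-3 + \left(163 + m^{2}\right)} = \frac{3}{160 + m^{2}}$)
$L{\left(g,D \right)} = 6 + 2 g$ ($L{\left(g,D \right)} = 2 g + 6 = 6 + 2 g$)
$c = 784$ ($c = \left(6 + 2 \cdot 11\right)^{2} = \left(6 + 22\right)^{2} = 28^{2} = 784$)
$U{\left(107,-182 \right)} + c = \frac{3}{160 + \left(-182\right)^{2}} + 784 = \frac{3}{160 + 33124} + 784 = \frac{3}{33284} + 784 = \frac{26094659}{33284}$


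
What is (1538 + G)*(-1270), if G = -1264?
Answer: -347980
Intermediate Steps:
(1538 + G)*(-1270) = (1538 - 1264)*(-1270) = 274*(-1270) = -347980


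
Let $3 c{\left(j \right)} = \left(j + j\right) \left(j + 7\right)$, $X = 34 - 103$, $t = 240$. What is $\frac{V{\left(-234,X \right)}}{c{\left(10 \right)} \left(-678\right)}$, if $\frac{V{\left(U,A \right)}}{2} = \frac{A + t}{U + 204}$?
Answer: $\frac{57}{384200} \approx 0.00014836$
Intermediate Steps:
$X = -69$
$V{\left(U,A \right)} = \frac{2 \left(240 + A\right)}{204 + U}$ ($V{\left(U,A \right)} = 2 \frac{A + 240}{U + 204} = 2 \frac{240 + A}{204 + U} = \frac{2 \left(240 + A\right)}{204 + U}$)
$c{\left(j \right)} = \frac{2 j \left(7 + j\right)}{3}$ ($c{\left(j \right)} = \frac{\left(j + j\right) \left(j + 7\right)}{3} = \frac{2 j \left(7 + j\right)}{3}$)
$\frac{V{\left(-234,X \right)}}{c{\left(10 \right)} \left(-678\right)} = \frac{2 \frac{1}{204 - 234} \left(240 - 69\right)}{\frac{2}{3} \cdot 10 \left(7 + 10\right) \left(-678\right)} = \frac{2 \frac{1}{-30} \cdot 171}{\frac{2}{3} \cdot 10 \cdot 17 \left(-678\right)} = \frac{2 \left(- \frac{1}{30}\right) 171}{\frac{340}{3} \left(-678\right)} = - \frac{57}{5 \left(-76840\right)} = \left(- \frac{57}{5}\right) \left(- \frac{1}{76840}\right) = \frac{57}{384200}$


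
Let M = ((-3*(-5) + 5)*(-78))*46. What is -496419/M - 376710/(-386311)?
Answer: 72934943303/9240559120 ≈ 7.8929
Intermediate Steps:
M = -71760 (M = ((15 + 5)*(-78))*46 = (20*(-78))*46 = -1560*46 = -71760)
-496419/M - 376710/(-386311) = -496419/(-71760) - 376710/(-386311) = -496419*(-1/71760) - 376710*(-1/386311) = 165473/23920 + 376710/386311 = 72934943303/9240559120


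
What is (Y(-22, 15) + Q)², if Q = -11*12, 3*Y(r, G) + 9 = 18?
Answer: 16641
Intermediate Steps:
Y(r, G) = 3 (Y(r, G) = -3 + (⅓)*18 = -3 + 6 = 3)
Q = -132
(Y(-22, 15) + Q)² = (3 - 132)² = (-129)² = 16641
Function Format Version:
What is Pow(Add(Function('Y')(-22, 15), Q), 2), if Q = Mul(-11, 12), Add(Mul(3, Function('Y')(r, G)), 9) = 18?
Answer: 16641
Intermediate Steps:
Function('Y')(r, G) = 3 (Function('Y')(r, G) = Add(-3, Mul(Rational(1, 3), 18)) = Add(-3, 6) = 3)
Q = -132
Pow(Add(Function('Y')(-22, 15), Q), 2) = Pow(Add(3, -132), 2) = Pow(-129, 2) = 16641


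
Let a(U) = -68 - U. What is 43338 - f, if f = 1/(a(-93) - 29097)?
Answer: 1259922337/29072 ≈ 43338.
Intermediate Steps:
f = -1/29072 (f = 1/((-68 - 1*(-93)) - 29097) = 1/((-68 + 93) - 29097) = 1/(25 - 29097) = 1/(-29072) = -1/29072 ≈ -3.4397e-5)
43338 - f = 43338 - 1*(-1/29072) = 43338 + 1/29072 = 1259922337/29072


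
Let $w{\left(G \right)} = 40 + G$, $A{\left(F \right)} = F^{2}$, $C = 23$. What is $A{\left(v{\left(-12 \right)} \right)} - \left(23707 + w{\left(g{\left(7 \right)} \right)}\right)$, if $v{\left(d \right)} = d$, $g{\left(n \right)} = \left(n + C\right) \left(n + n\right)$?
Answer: $-24023$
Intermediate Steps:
$g{\left(n \right)} = 2 n \left(23 + n\right)$ ($g{\left(n \right)} = \left(n + 23\right) \left(n + n\right) = \left(23 + n\right) 2 n = 2 n \left(23 + n\right)$)
$A{\left(v{\left(-12 \right)} \right)} - \left(23707 + w{\left(g{\left(7 \right)} \right)}\right) = \left(-12\right)^{2} - \left(23747 + 2 \cdot 7 \left(23 + 7\right)\right) = 144 - \left(23747 + 2 \cdot 7 \cdot 30\right) = 144 - 24167 = -24023$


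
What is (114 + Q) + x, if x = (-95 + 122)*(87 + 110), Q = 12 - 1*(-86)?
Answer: 5531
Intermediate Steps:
Q = 98 (Q = 12 + 86 = 98)
x = 5319 (x = 27*197 = 5319)
(114 + Q) + x = (114 + 98) + 5319 = 212 + 5319 = 5531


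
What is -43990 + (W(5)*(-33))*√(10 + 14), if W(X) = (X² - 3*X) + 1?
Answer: -43990 - 726*√6 ≈ -45768.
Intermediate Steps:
W(X) = 1 + X² - 3*X
-43990 + (W(5)*(-33))*√(10 + 14) = -43990 + ((1 + 5² - 3*5)*(-33))*√(10 + 14) = -43990 + ((1 + 25 - 15)*(-33))*√24 = -43990 + (11*(-33))*(2*√6) = -43990 - 726*√6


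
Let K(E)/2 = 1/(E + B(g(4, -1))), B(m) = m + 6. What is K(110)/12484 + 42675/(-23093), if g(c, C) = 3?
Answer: -4528411651/2450490602 ≈ -1.8480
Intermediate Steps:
B(m) = 6 + m
K(E) = 2/(9 + E) (K(E) = 2/(E + (6 + 3)) = 2/(E + 9) = 2/(9 + E))
K(110)/12484 + 42675/(-23093) = (2/(9 + 110))/12484 + 42675/(-23093) = (2/119)*(1/12484) + 42675*(-1/23093) = (2*(1/119))*(1/12484) - 42675/23093 = (2/119)*(1/12484) - 42675/23093 = 1/742798 - 42675/23093 = -4528411651/2450490602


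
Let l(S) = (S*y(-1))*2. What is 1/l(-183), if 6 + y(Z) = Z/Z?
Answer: 1/1830 ≈ 0.00054645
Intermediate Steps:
y(Z) = -5 (y(Z) = -6 + Z/Z = -6 + 1 = -5)
l(S) = -10*S (l(S) = (S*(-5))*2 = -5*S*2 = -10*S)
1/l(-183) = 1/(-10*(-183)) = 1/1830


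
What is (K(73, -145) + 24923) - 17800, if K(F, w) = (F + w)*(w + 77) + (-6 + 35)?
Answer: 12048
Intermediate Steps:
K(F, w) = 29 + (77 + w)*(F + w) (K(F, w) = (F + w)*(77 + w) + 29 = (77 + w)*(F + w) + 29 = 29 + (77 + w)*(F + w))
(K(73, -145) + 24923) - 17800 = ((29 + (-145)² + 77*73 + 77*(-145) + 73*(-145)) + 24923) - 17800 = ((29 + 21025 + 5621 - 11165 - 10585) + 24923) - 17800 = (4925 + 24923) - 17800 = 29848 - 17800 = 12048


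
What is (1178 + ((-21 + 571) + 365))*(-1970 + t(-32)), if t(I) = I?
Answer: -4190186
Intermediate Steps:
(1178 + ((-21 + 571) + 365))*(-1970 + t(-32)) = (1178 + ((-21 + 571) + 365))*(-1970 - 32) = (1178 + (550 + 365))*(-2002) = (1178 + 915)*(-2002) = 2093*(-2002) = -4190186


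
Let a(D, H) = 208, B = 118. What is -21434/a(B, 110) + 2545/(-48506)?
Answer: -260051741/2522312 ≈ -103.10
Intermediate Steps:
-21434/a(B, 110) + 2545/(-48506) = -21434/208 + 2545/(-48506) = -21434*1/208 + 2545*(-1/48506) = -10717/104 - 2545/48506 = -260051741/2522312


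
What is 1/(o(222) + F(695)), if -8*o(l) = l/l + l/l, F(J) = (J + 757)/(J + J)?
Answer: 2780/2209 ≈ 1.2585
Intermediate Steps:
F(J) = (757 + J)/(2*J) (F(J) = (757 + J)/((2*J)) = (757 + J)*(1/(2*J)) = (757 + J)/(2*J))
o(l) = -¼ (o(l) = -(l/l + l/l)/8 = -(1 + 1)/8 = -⅛*2 = -¼)
1/(o(222) + F(695)) = 1/(-¼ + (½)*(757 + 695)/695) = 1/(-¼ + (½)*(1/695)*1452) = 1/(-¼ + 726/695) = 1/(2209/2780) = 2780/2209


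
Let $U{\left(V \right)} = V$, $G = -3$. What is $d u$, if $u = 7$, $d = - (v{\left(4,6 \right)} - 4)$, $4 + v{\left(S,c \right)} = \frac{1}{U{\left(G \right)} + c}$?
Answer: $\frac{161}{3} \approx 53.667$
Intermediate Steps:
$v{\left(S,c \right)} = -4 + \frac{1}{-3 + c}$
$d = \frac{23}{3}$ ($d = - (\frac{13 - 24}{-3 + 6} - 4) = - (\frac{13 - 24}{3} - 4) = - (\frac{1}{3} \left(-11\right) - 4) = - (- \frac{11}{3} - 4) = \left(-1\right) \left(- \frac{23}{3}\right) = \frac{23}{3} \approx 7.6667$)
$d u = \frac{23}{3} \cdot 7 = \frac{161}{3}$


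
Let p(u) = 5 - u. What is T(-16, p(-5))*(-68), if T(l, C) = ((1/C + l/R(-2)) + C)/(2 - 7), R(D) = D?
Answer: 6154/25 ≈ 246.16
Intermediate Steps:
T(l, C) = -C/5 - 1/(5*C) + l/10 (T(l, C) = ((1/C + l/(-2)) + C)/(2 - 7) = ((1/C + l*(-1/2)) + C)/(-5) = ((1/C - l/2) + C)*(-1/5) = (C + 1/C - l/2)*(-1/5) = -C/5 - 1/(5*C) + l/10)
T(-16, p(-5))*(-68) = ((-2 + (5 - 1*(-5))*(-16 - 2*(5 - 1*(-5))))/(10*(5 - 1*(-5))))*(-68) = ((-2 + (5 + 5)*(-16 - 2*(5 + 5)))/(10*(5 + 5)))*(-68) = ((1/10)*(-2 + 10*(-16 - 2*10))/10)*(-68) = ((1/10)*(1/10)*(-2 + 10*(-16 - 20)))*(-68) = ((1/10)*(1/10)*(-2 + 10*(-36)))*(-68) = ((1/10)*(1/10)*(-2 - 360))*(-68) = ((1/10)*(1/10)*(-362))*(-68) = -181/50*(-68) = 6154/25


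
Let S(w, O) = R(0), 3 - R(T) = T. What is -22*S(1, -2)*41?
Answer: -2706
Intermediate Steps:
R(T) = 3 - T
S(w, O) = 3 (S(w, O) = 3 - 1*0 = 3 + 0 = 3)
-22*S(1, -2)*41 = -22*3*41 = -66*41 = -2706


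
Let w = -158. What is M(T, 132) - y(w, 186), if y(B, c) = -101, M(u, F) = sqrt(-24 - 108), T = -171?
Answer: 101 + 2*I*sqrt(33) ≈ 101.0 + 11.489*I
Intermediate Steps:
M(u, F) = 2*I*sqrt(33) (M(u, F) = sqrt(-132) = 2*I*sqrt(33))
M(T, 132) - y(w, 186) = 2*I*sqrt(33) - 1*(-101) = 2*I*sqrt(33) + 101 = 101 + 2*I*sqrt(33)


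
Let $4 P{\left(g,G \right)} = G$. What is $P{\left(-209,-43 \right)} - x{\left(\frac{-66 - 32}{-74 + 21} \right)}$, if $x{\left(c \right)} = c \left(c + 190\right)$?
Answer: $- \frac{4106643}{11236} \approx -365.49$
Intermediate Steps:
$P{\left(g,G \right)} = \frac{G}{4}$
$x{\left(c \right)} = c \left(190 + c\right)$
$P{\left(-209,-43 \right)} - x{\left(\frac{-66 - 32}{-74 + 21} \right)} = \frac{1}{4} \left(-43\right) - \frac{-66 - 32}{-74 + 21} \left(190 + \frac{-66 - 32}{-74 + 21}\right) = - \frac{43}{4} - - \frac{98}{-53} \left(190 - \frac{98}{-53}\right) = - \frac{43}{4} - \left(-98\right) \left(- \frac{1}{53}\right) \left(190 - - \frac{98}{53}\right) = - \frac{43}{4} - \frac{98 \left(190 + \frac{98}{53}\right)}{53} = - \frac{43}{4} - \frac{98}{53} \cdot \frac{10168}{53} = - \frac{43}{4} - \frac{996464}{2809} = - \frac{4106643}{11236}$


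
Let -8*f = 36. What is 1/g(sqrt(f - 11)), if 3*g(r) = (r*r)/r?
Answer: -3*I*sqrt(62)/31 ≈ -0.762*I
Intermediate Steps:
f = -9/2 (f = -1/8*36 = -9/2 ≈ -4.5000)
g(r) = r/3 (g(r) = ((r*r)/r)/3 = (r**2/r)/3 = r/3)
1/g(sqrt(f - 11)) = 1/(sqrt(-9/2 - 11)/3) = 1/(sqrt(-31/2)/3) = 1/((I*sqrt(62)/2)/3) = 1/(I*sqrt(62)/6) = -3*I*sqrt(62)/31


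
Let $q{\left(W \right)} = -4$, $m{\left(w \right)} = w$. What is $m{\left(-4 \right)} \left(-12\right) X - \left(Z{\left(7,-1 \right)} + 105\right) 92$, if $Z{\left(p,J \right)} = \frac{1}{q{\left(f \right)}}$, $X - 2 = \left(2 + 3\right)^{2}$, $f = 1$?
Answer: $-8341$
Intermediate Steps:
$X = 27$ ($X = 2 + \left(2 + 3\right)^{2} = 2 + 5^{2} = 2 + 25 = 27$)
$Z{\left(p,J \right)} = - \frac{1}{4}$ ($Z{\left(p,J \right)} = \frac{1}{-4} = - \frac{1}{4}$)
$m{\left(-4 \right)} \left(-12\right) X - \left(Z{\left(7,-1 \right)} + 105\right) 92 = \left(-4\right) \left(-12\right) 27 - \left(- \frac{1}{4} + 105\right) 92 = 48 \cdot 27 - \frac{419}{4} \cdot 92 = 1296 - 9637 = -8341$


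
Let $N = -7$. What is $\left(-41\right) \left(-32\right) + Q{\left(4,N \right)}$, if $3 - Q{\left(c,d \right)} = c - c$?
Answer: $1315$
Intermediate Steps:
$Q{\left(c,d \right)} = 3$ ($Q{\left(c,d \right)} = 3 - \left(c - c\right) = 3 - 0 = 3 + 0 = 3$)
$\left(-41\right) \left(-32\right) + Q{\left(4,N \right)} = \left(-41\right) \left(-32\right) + 3 = 1312 + 3 = 1315$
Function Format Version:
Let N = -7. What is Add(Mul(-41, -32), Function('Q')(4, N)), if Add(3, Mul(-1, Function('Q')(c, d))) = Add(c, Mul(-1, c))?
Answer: 1315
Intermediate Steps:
Function('Q')(c, d) = 3 (Function('Q')(c, d) = Add(3, Mul(-1, Add(c, Mul(-1, c)))) = Add(3, Mul(-1, 0)) = Add(3, 0) = 3)
Add(Mul(-41, -32), Function('Q')(4, N)) = Add(Mul(-41, -32), 3) = Add(1312, 3) = 1315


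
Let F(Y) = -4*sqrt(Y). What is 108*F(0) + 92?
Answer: 92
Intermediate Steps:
108*F(0) + 92 = 108*(-4*sqrt(0)) + 92 = 108*(-4*0) + 92 = 108*0 + 92 = 0 + 92 = 92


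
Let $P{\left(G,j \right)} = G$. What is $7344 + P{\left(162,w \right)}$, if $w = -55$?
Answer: $7506$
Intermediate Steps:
$7344 + P{\left(162,w \right)} = 7344 + 162 = 7506$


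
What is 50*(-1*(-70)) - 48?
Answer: 3452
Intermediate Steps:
50*(-1*(-70)) - 48 = 50*70 - 48 = 3500 - 48 = 3452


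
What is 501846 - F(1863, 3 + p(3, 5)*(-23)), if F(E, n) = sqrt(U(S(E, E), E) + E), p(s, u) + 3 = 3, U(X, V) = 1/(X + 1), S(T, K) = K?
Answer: 501846 - sqrt(1618246978)/932 ≈ 5.0180e+5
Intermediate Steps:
U(X, V) = 1/(1 + X)
p(s, u) = 0 (p(s, u) = -3 + 3 = 0)
F(E, n) = sqrt(E + 1/(1 + E)) (F(E, n) = sqrt(1/(1 + E) + E) = sqrt(E + 1/(1 + E)))
501846 - F(1863, 3 + p(3, 5)*(-23)) = 501846 - sqrt((1 + 1863*(1 + 1863))/(1 + 1863)) = 501846 - sqrt((1 + 1863*1864)/1864) = 501846 - sqrt((1 + 3472632)/1864) = 501846 - sqrt((1/1864)*3472633) = 501846 - sqrt(3472633/1864) = 501846 - sqrt(1618246978)/932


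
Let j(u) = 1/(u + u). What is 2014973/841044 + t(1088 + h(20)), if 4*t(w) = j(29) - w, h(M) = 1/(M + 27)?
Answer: -618120073241/2292685944 ≈ -269.60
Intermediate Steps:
h(M) = 1/(27 + M)
j(u) = 1/(2*u)
t(w) = 1/232 - w/4 (t(w) = ((½)/29 - w)/4 = ((½)*(1/29) - w)/4 = (1/58 - w)/4 = 1/232 - w/4)
2014973/841044 + t(1088 + h(20)) = 2014973/841044 + (1/232 - (1088 + 1/(27 + 20))/4) = 2014973*(1/841044) + (1/232 - (1088 + 1/47)/4) = 2014973/841044 + (1/232 - (1088 + 1/47)/4) = 2014973/841044 + (1/232 - ¼*51137/47) = 2014973/841044 + (1/232 - 51137/188) = 2014973/841044 - 2965899/10904 = -618120073241/2292685944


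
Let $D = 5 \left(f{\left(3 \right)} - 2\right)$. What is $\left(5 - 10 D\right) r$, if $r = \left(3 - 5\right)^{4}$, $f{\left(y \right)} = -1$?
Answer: $2480$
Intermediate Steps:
$r = 16$ ($r = \left(3 - 5\right)^{4} = \left(-2\right)^{4} = 16$)
$D = -15$ ($D = 5 \left(-1 - 2\right) = 5 \left(-3\right) = -15$)
$\left(5 - 10 D\right) r = \left(5 - -150\right) 16 = \left(5 + 150\right) 16 = 155 \cdot 16 = 2480$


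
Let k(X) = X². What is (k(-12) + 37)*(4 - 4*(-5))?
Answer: 4344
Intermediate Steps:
(k(-12) + 37)*(4 - 4*(-5)) = ((-12)² + 37)*(4 - 4*(-5)) = (144 + 37)*(4 + 20) = 181*24 = 4344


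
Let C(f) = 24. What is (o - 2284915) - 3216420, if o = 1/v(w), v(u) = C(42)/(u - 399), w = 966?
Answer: -44010491/8 ≈ -5.5013e+6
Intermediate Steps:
v(u) = 24/(-399 + u) (v(u) = 24/(u - 399) = 24/(-399 + u))
o = 189/8 (o = 1/(24/(-399 + 966)) = 1/(24/567) = 1/(24*(1/567)) = 1/(8/189) = 189/8 ≈ 23.625)
(o - 2284915) - 3216420 = (189/8 - 2284915) - 3216420 = -18279131/8 - 3216420 = -44010491/8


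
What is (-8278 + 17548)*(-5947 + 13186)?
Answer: 67105530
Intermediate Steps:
(-8278 + 17548)*(-5947 + 13186) = 9270*7239 = 67105530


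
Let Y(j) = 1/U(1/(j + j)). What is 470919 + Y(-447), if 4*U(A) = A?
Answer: 467343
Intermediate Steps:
U(A) = A/4
Y(j) = 8*j (Y(j) = 1/(1/(4*(j + j))) = 1/(1/(4*((2*j)))) = 1/((1/(2*j))/4) = 1/(1/(8*j)) = 8*j)
470919 + Y(-447) = 470919 + 8*(-447) = 470919 - 3576 = 467343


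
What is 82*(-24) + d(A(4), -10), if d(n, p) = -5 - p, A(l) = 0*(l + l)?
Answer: -1963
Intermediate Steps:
A(l) = 0 (A(l) = 0*(2*l) = 0)
82*(-24) + d(A(4), -10) = 82*(-24) + (-5 - 1*(-10)) = -1968 + (-5 + 10) = -1968 + 5 = -1963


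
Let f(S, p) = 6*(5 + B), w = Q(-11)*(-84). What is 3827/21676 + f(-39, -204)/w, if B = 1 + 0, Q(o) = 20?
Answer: 29422/189665 ≈ 0.15513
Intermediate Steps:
B = 1
w = -1680 (w = 20*(-84) = -1680)
f(S, p) = 36 (f(S, p) = 6*(5 + 1) = 6*6 = 36)
3827/21676 + f(-39, -204)/w = 3827/21676 + 36/(-1680) = 3827*(1/21676) + 36*(-1/1680) = 3827/21676 - 3/140 = 29422/189665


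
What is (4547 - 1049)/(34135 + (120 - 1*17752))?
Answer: 1166/5501 ≈ 0.21196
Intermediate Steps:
(4547 - 1049)/(34135 + (120 - 1*17752)) = 3498/(34135 + (120 - 17752)) = 3498/(34135 - 17632) = 3498/16503 = 3498*(1/16503) = 1166/5501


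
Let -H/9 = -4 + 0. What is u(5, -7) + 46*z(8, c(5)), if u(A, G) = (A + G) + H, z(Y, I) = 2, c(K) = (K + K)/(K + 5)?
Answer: 126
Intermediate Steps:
H = 36 (H = -9*(-4 + 0) = -9*(-4) = 36)
c(K) = 2*K/(5 + K) (c(K) = (2*K)/(5 + K) = 2*K/(5 + K))
u(A, G) = 36 + A + G (u(A, G) = (A + G) + 36 = 36 + A + G)
u(5, -7) + 46*z(8, c(5)) = (36 + 5 - 7) + 46*2 = 34 + 92 = 126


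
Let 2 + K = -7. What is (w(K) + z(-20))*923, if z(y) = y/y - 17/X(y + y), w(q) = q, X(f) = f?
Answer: -279669/40 ≈ -6991.7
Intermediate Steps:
K = -9 (K = -2 - 7 = -9)
z(y) = 1 - 17/(2*y) (z(y) = y/y - 17/(y + y) = 1 - 17*1/(2*y) = 1 - 17/(2*y))
(w(K) + z(-20))*923 = (-9 + (-17/2 - 20)/(-20))*923 = (-9 - 1/20*(-57/2))*923 = (-9 + 57/40)*923 = -303/40*923 = -279669/40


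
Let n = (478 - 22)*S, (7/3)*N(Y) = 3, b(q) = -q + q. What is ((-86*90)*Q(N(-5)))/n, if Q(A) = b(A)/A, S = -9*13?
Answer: 0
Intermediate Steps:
b(q) = 0
N(Y) = 9/7 (N(Y) = (3/7)*3 = 9/7)
S = -117
Q(A) = 0 (Q(A) = 0/A = 0)
n = -53352 (n = (478 - 22)*(-117) = 456*(-117) = -53352)
((-86*90)*Q(N(-5)))/n = (-86*90*0)/(-53352) = -7740*0*(-1/53352) = 0*(-1/53352) = 0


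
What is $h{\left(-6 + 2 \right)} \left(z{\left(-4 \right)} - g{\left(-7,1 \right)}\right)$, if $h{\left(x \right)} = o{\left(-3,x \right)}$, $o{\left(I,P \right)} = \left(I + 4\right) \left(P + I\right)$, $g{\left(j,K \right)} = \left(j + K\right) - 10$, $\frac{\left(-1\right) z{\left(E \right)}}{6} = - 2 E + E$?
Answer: $56$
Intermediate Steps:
$z{\left(E \right)} = 6 E$ ($z{\left(E \right)} = - 6 \left(- 2 E + E\right) = - 6 \left(- E\right) = 6 E$)
$g{\left(j,K \right)} = -10 + K + j$ ($g{\left(j,K \right)} = \left(K + j\right) - 10 = -10 + K + j$)
$o{\left(I,P \right)} = \left(4 + I\right) \left(I + P\right)$
$h{\left(x \right)} = -3 + x$ ($h{\left(x \right)} = \left(-3\right)^{2} + 4 \left(-3\right) + 4 x - 3 x = 9 - 12 + 4 x - 3 x = -3 + x$)
$h{\left(-6 + 2 \right)} \left(z{\left(-4 \right)} - g{\left(-7,1 \right)}\right) = \left(-3 + \left(-6 + 2\right)\right) \left(6 \left(-4\right) - \left(-10 + 1 - 7\right)\right) = \left(-3 - 4\right) \left(-24 - -16\right) = - 7 \left(-24 + 16\right) = \left(-7\right) \left(-8\right) = 56$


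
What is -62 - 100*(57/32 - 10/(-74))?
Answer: -75077/296 ≈ -253.64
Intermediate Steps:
-62 - 100*(57/32 - 10/(-74)) = -62 - 100*(57*(1/32) - 10*(-1/74)) = -62 - 100*(57/32 + 5/37) = -62 - 100*2269/1184 = -62 - 56725/296 = -75077/296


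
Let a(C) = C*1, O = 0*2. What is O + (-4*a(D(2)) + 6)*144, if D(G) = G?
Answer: -288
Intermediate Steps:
O = 0
a(C) = C
O + (-4*a(D(2)) + 6)*144 = 0 + (-4*2 + 6)*144 = 0 + (-8 + 6)*144 = 0 - 2*144 = 0 - 288 = -288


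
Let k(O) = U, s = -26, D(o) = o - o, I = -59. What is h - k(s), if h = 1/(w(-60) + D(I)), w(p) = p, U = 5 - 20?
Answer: 899/60 ≈ 14.983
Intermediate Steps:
U = -15
D(o) = 0
k(O) = -15
h = -1/60 (h = 1/(-60 + 0) = 1/(-60) = -1/60 ≈ -0.016667)
h - k(s) = -1/60 - 1*(-15) = -1/60 + 15 = 899/60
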